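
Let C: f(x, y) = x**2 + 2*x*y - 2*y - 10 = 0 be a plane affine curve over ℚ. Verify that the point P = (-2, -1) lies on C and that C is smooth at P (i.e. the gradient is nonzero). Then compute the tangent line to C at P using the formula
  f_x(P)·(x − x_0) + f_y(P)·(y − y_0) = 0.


Tangent line at P: -6*x - 6*y - 18 = 0.

Step 1: f(-2, -1) = 0, so P lies on C.
Step 2: partial derivatives
  f_x(x, y) = 2*x + 2*y, f_y(x, y) = 2*x - 2.
  f_x(P) = -6, f_y(P) = -6 (gradient nonzero, so P is smooth).
Step 3: tangent line at P: -6·(x − -2) + -6·(y − -1) = 0.
Expanding: -6*x - 6*y - 18 = 0.


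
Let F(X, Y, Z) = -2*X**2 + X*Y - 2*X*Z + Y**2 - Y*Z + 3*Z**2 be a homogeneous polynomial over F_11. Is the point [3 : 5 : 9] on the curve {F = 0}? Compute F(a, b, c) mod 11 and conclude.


F(3,5,9) ≡ 1 (mod 11); P is NOT on the curve.

Evaluate F(3, 5, 9) term-by-term (mod 11).
  -2*X**2 ↦ -2·9·1·1 = -18
  X*Y ↦ 1·3·5·1 = 15
  -2*X*Z ↦ -2·3·1·9 = -54
  Y**2 ↦ 1·1·25·1 = 25
  -Y*Z ↦ -1·1·5·9 = -45
  3*Z**2 ↦ 3·1·1·81 = 243
Sum: F(3, 5, 9) = (-18) + (15) + (-54) + (25) + (-45) + (243) = 166.
Reducing mod 11: 166 ≡ 1 (mod 11).
Since F(a, b, c) ≡ 1 ≠ 0 (mod 11), P does NOT lie on the curve.


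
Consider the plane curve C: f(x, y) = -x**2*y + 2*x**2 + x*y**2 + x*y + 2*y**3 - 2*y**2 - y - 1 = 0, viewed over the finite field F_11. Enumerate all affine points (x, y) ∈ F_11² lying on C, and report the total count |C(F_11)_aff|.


Affine F_11-points: {(1, 2), (2, 5), (4, 1), (4, 10), (5, 1), (7, 6), (7, 9), (7, 10), (8, 5), (9, 6), (9, 9)}; count = 11.

For each of the 121 pairs (x, y) ∈ F_11², evaluate f(x, y) mod 11. Record the zeros.
  x = 0: [0↦10, 1↦9, 2↦5, 3↦10, 4↦3, 5↦7, 6↦1, 7↦8, 8↦7, 9↦10, 10↦7]  zeros at y ∈ ∅
  x = 1: [0↦1, 1↦1, 2↦0, 3↦10, 4↦10, 5↦1, 6↦6, 7↦4, 8↦7, 9↦5, 10↦10]  zeros at y ∈ {2}
  x = 2: [0↦7, 1↦6, 2↦6, 3↦8, 4↦2, 5↦0, 6↦3, 7↦1, 8↦6, 9↦8, 10↦8]  zeros at y ∈ {5}
  x = 3: [0↦6, 1↦2, 2↦1, 3↦4, 4↦1, 5↦4, 6↦3, 7↦10, 8↦4, 9↦8, 10↦1]  zeros at y ∈ ∅
  x = 4: [0↦9, 1↦0, 2↦7, 3↦9, 4↦7, 5↦2, 6↦6, 7↦9, 8↦1, 9↦5, 10↦0]  zeros at y ∈ {1, 10}
  x = 5: [0↦5, 1↦0, 2↦2, 3↦1, 4↦9, 5↦5, 6↦1, 7↦9, 8↦8, 9↦10, 10↦5]  zeros at y ∈ {1}
  x = 6: [0↦5, 1↦2, 2↦8, 3↦2, 4↦7, 5↦2, 6↦10, 7↦10, 8↦3, 9↦1, 10↦5]  zeros at y ∈ ∅
  x = 7: [0↦9, 1↦6, 2↦3, 3↦1, 4↦1, 5↦4, 6↦0, 7↦1, 8↦8, 9↦0, 10↦0]  zeros at y ∈ {6, 9, 10}
  x = 8: [0↦6, 1↦1, 2↦9, 3↦9, 4↦2, 5↦0, 6↦4, 7↦4, 8↦1, 9↦7, 10↦1]  zeros at y ∈ {5}
  x = 9: [0↦7, 1↦9, 2↦4, 3↦4, 4↦10, 5↦1, 6↦0, 7↦8, 8↦4, 9↦0, 10↦8]  zeros at y ∈ {6, 9}
  x = 10: [0↦1, 1↦8, 2↦10, 3↦8, 4↦3, 5↦7, 6↦10, 7↦2, 8↦6, 9↦1, 10↦10]  zeros at y ∈ ∅
Collecting zeros: affine points = {(1, 2), (2, 5), (4, 1), (4, 10), (5, 1), (7, 6), (7, 9), (7, 10), (8, 5), (9, 6), (9, 9)}.
Total count |C(F_11)_aff| = 11.


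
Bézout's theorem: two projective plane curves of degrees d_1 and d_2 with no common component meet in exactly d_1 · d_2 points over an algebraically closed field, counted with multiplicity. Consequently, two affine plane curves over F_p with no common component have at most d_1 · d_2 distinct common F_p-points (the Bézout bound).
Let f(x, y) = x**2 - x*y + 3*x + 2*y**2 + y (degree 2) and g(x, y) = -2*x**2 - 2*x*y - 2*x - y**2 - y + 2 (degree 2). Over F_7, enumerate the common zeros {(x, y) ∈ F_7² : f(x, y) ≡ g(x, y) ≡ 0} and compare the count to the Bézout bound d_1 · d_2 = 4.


Common zeros: ∅; count = 0; Bézout bound = 4.

deg(f) = 2, deg(g) = 2, so Bézout bound = 4.
Scan x ∈ F_7. For each x, list the y ∈ F_7 with f(x, y) ≡ 0 and those with g(x, y) ≡ 0 (mod 7); the common zeros in that column are the intersection.
  x = 0: f ≡ 0 at y ∈ {0, 3}; g ≡ 0 at y ∈ {1, 5}; common: ∅.
  x = 1: f ≡ 0 at y ∈ ∅; g ≡ 0 at y ∈ {5, 6}; common: ∅.
  x = 2: f ≡ 0 at y ∈ ∅; g ≡ 0 at y ∈ ∅; common: ∅.
  x = 3: f ≡ 0 at y ∈ {4}; g ≡ 0 at y ∈ ∅; common: ∅.
  x = 4: f ≡ 0 at y ∈ {0, 5}; g ≡ 0 at y ∈ ∅; common: ∅.
  x = 5: f ≡ 0 at y ∈ {4, 5}; g ≡ 0 at y ∈ {1, 2}; common: ∅.
  x = 6: f ≡ 0 at y ∈ ∅; g ≡ 0 at y ∈ {2, 6}; common: ∅.
Collecting: common zeros = ∅, so the count is 0.
Comparison with the Bézout bound: 0 ≤ 4 = deg(f)·deg(g), as expected for curves with no common component (the affine F_7-count falls short of the bound because intersections may lie at infinity, over extension fields, or carry multiplicity).


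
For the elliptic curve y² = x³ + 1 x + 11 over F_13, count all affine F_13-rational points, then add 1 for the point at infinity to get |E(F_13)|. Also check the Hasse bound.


Affine points = {(1, 0), (4, 1), (4, 12), (6, 5), (6, 8), (7, 6), (7, 7), (11, 1), (11, 12), (12, 3), (12, 10)}; affine count = 11; |E(F_13)| = 12.

Discriminant check: Δ ∝ 4a³ + 27b² = 4·1³ + 27·11² = 4·1 + 27·121 ≡ 8 (mod 13). Nonzero ⇒ E is nonsingular.
For each x ∈ F_13, compute rhs = x³ + 1·x + 11 mod 13, then count y ∈ F_13 with y² ≡ rhs.
  x = 0: rhs = 11, matching y values: none (0 points).
  x = 1: rhs = 0, matching y values: 0 (1 points).
  x = 2: rhs = 8, matching y values: none (0 points).
  x = 3: rhs = 2, matching y values: none (0 points).
  x = 4: rhs = 1, matching y values: 1, 12 (2 points).
  x = 5: rhs = 11, matching y values: none (0 points).
  x = 6: rhs = 12, matching y values: 5, 8 (2 points).
  x = 7: rhs = 10, matching y values: 6, 7 (2 points).
  x = 8: rhs = 11, matching y values: none (0 points).
  x = 9: rhs = 8, matching y values: none (0 points).
  x = 10: rhs = 7, matching y values: none (0 points).
  x = 11: rhs = 1, matching y values: 1, 12 (2 points).
  x = 12: rhs = 9, matching y values: 3, 10 (2 points).
Total affine count: 11.
Full point count |E(F_13)| = 11 + 1 = 12.
Hasse bound: |12 − (13+1)| = |-2| = 2 ≤ 2√13 ≈ 7.2111 ✓.


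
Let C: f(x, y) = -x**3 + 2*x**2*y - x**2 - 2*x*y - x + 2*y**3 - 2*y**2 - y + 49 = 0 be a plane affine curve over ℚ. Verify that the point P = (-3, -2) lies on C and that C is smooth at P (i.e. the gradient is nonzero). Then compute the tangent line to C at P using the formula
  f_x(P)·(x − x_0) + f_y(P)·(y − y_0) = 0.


Tangent line at P: 6*x + 55*y + 128 = 0.

Step 1: f(-3, -2) = 0, so P lies on C.
Step 2: partial derivatives
  f_x(x, y) = -3*x**2 + 4*x*y - 2*x - 2*y - 1, f_y(x, y) = 2*x**2 - 2*x + 6*y**2 - 4*y - 1.
  f_x(P) = 6, f_y(P) = 55 (gradient nonzero, so P is smooth).
Step 3: tangent line at P: 6·(x − -3) + 55·(y − -2) = 0.
Expanding: 6*x + 55*y + 128 = 0.


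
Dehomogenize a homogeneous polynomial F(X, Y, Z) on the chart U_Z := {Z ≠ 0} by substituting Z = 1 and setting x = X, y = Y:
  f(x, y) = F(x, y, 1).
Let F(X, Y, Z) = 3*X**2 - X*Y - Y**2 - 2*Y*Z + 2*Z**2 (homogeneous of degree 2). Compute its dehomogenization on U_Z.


f(x, y) = 3*x**2 - x*y - y**2 - 2*y + 2

On U_Z we set Z = 1. Each monomial c·X^i·Y^j·Z^k in F becomes c·x^i·y^j·1^k = c·x^i·y^j.
Substituting Z = 1: F(X, Y, 1) = 3*x**2 - x*y - y**2 - 2*y + 2.
Note: deg(f) ≤ deg(F) = 2; strict inequality happens when F is divisible by Z (lost terms).


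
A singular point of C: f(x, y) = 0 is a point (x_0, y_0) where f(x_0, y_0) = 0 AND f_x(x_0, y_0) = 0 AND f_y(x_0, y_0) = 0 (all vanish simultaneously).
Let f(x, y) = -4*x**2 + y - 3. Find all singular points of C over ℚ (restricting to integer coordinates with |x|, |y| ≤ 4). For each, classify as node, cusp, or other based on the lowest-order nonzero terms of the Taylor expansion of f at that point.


No singular points in the scanned grid; C is smooth there.

Compute partial derivatives:
  f_x = -8*x.
  f_y = 1.
f_y = 1 is a nonzero constant, so f_y never vanishes: no point (x, y) can satisfy f = f_x = f_y = 0. In particular no (x, y) ∈ {−4, ..., 4}² is singular; the curve is smooth.


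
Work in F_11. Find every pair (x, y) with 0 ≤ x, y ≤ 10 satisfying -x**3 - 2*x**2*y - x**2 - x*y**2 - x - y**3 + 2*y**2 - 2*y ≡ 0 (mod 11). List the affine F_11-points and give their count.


Affine F_11-points: {(0, 0), (1, 3), (4, 1), (4, 3), (4, 5), (5, 9), (6, 4), (6, 10), (7, 2), (9, 8), (10, 3)}; count = 11.

For each of the 121 pairs (x, y) ∈ F_11², evaluate f(x, y) mod 11. Record the zeros.
  x = 0: [0↦0, 1↦10, 2↦7, 3↦7, 4↦4, 5↦3, 6↦9, 7↦5, 8↦7, 9↦9, 10↦5]  zeros at y ∈ {0}
  x = 1: [0↦8, 1↦4, 2↦7, 3↦0, 4↦10, 5↦9, 6↦2, 7↦5, 8↦1, 9↦6, 10↦3]  zeros at y ∈ {3}
  x = 2: [0↦8, 1↦8, 2↦2, 3↦6, 4↦3, 5↦9, 6↦7, 7↦2, 8↦10, 9↦3, 10↦8]  zeros at y ∈ ∅
  x = 3: [0↦5, 1↦5, 2↦8, 3↦8, 4↦10, 5↦8, 6↦7, 7↦1, 8↦6, 9↦5, 10↦3]  zeros at y ∈ ∅
  x = 4: [0↦4, 1↦0, 2↦8, 3↦0, 4↦3, 5↦0, 6↦7, 7↦7, 8↦5, 9↦6, 10↦4]  zeros at y ∈ {1, 3, 5}
  x = 5: [0↦10, 1↦9, 2↦7, 3↦9, 4↦9, 5↦1, 6↦1, 7↦3, 8↦1, 9↦0, 10↦5]  zeros at y ∈ {9}
  x = 6: [0↦6, 1↦4, 2↦10, 3↦7, 4↦0, 5↦5, 6↦5, 7↦5, 8↦10, 9↦3, 10↦0]  zeros at y ∈ {4, 10}
  x = 7: [0↦8, 1↦1, 2↦0, 3↦10, 4↦3, 5↦6, 6↦2, 7↦7, 8↦4, 9↦9, 10↦5]  zeros at y ∈ {2}
  x = 8: [0↦10, 1↦5, 2↦4, 3↦1, 4↦1, 5↦9, 6↦8, 7↦3, 8↦10, 9↦1, 10↦3]  zeros at y ∈ ∅
  x = 9: [0↦6, 1↦10, 2↦5, 3↦7, 4↦10, 5↦8, 6↦6, 7↦9, 8↦0, 9↦6, 10↦10]  zeros at y ∈ {8}
  x = 10: [0↦1, 1↦10, 2↦8, 3↦0, 4↦2, 5↦8, 6↦1, 7↦8, 8↦1, 9↦7, 10↦9]  zeros at y ∈ {3}
Collecting zeros: affine points = {(0, 0), (1, 3), (4, 1), (4, 3), (4, 5), (5, 9), (6, 4), (6, 10), (7, 2), (9, 8), (10, 3)}.
Total count |C(F_11)_aff| = 11.


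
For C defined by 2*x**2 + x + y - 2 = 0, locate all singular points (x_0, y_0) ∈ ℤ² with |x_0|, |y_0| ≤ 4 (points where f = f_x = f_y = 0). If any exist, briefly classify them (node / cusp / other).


No singular points in the scanned grid; C is smooth there.

Compute partial derivatives:
  f_x = 4*x + 1.
  f_y = 1.
f_y = 1 is a nonzero constant, so f_y never vanishes: no point (x, y) can satisfy f = f_x = f_y = 0. In particular no (x, y) ∈ {−4, ..., 4}² is singular; the curve is smooth.


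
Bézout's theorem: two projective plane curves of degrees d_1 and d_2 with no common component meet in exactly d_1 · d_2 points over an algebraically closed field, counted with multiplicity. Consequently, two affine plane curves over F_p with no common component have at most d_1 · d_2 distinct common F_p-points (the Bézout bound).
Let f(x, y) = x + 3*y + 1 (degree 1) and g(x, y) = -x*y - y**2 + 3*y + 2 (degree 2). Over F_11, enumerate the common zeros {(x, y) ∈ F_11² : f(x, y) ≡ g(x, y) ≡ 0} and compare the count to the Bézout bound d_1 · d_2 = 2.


Common zeros: {(2, 10)}; count = 1; Bézout bound = 2.

deg(f) = 1, deg(g) = 2, so Bézout bound = 2.
Scan x ∈ F_11. For each x, list the y ∈ F_11 with f(x, y) ≡ 0 and those with g(x, y) ≡ 0 (mod 11); the common zeros in that column are the intersection.
  x = 0: f ≡ 0 at y ∈ {7}; g ≡ 0 at y ∈ ∅; common: ∅.
  x = 1: f ≡ 0 at y ∈ {3}; g ≡ 0 at y ∈ {6, 7}; common: ∅.
  x = 2: f ≡ 0 at y ∈ {10}; g ≡ 0 at y ∈ {2, 10}; common: {10}.
  x = 3: f ≡ 0 at y ∈ {6}; g ≡ 0 at y ∈ ∅; common: ∅.
  x = 4: f ≡ 0 at y ∈ {2}; g ≡ 0 at y ∈ {1, 9}; common: ∅.
  x = 5: f ≡ 0 at y ∈ {9}; g ≡ 0 at y ∈ {4, 5}; common: ∅.
  x = 6: f ≡ 0 at y ∈ {5}; g ≡ 0 at y ∈ ∅; common: ∅.
  x = 7: f ≡ 0 at y ∈ {1}; g ≡ 0 at y ∈ ∅; common: ∅.
  x = 8: f ≡ 0 at y ∈ {8}; g ≡ 0 at y ∈ {3}; common: ∅.
  x = 9: f ≡ 0 at y ∈ {4}; g ≡ 0 at y ∈ {8}; common: ∅.
  x = 10: f ≡ 0 at y ∈ {0}; g ≡ 0 at y ∈ ∅; common: ∅.
Collecting: common zeros = {(2, 10)}, so the count is 1.
Comparison with the Bézout bound: 1 ≤ 2 = deg(f)·deg(g), as expected for curves with no common component (the affine F_11-count falls short of the bound because intersections may lie at infinity, over extension fields, or carry multiplicity).


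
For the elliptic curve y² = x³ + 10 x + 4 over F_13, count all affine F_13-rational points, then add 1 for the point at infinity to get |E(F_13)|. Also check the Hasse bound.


Affine points = {(0, 2), (0, 11), (3, 3), (3, 10), (4, 2), (4, 11), (5, 6), (5, 7), (7, 1), (7, 12), (9, 2), (9, 11), (10, 5), (10, 8)}; affine count = 14; |E(F_13)| = 15.

Discriminant check: Δ ∝ 4a³ + 27b² = 4·10³ + 27·4² = 4·1000 + 27·16 ≡ 12 (mod 13). Nonzero ⇒ E is nonsingular.
For each x ∈ F_13, compute rhs = x³ + 10·x + 4 mod 13, then count y ∈ F_13 with y² ≡ rhs.
  x = 0: rhs = 4, matching y values: 2, 11 (2 points).
  x = 1: rhs = 2, matching y values: none (0 points).
  x = 2: rhs = 6, matching y values: none (0 points).
  x = 3: rhs = 9, matching y values: 3, 10 (2 points).
  x = 4: rhs = 4, matching y values: 2, 11 (2 points).
  x = 5: rhs = 10, matching y values: 6, 7 (2 points).
  x = 6: rhs = 7, matching y values: none (0 points).
  x = 7: rhs = 1, matching y values: 1, 12 (2 points).
  x = 8: rhs = 11, matching y values: none (0 points).
  x = 9: rhs = 4, matching y values: 2, 11 (2 points).
  x = 10: rhs = 12, matching y values: 5, 8 (2 points).
  x = 11: rhs = 2, matching y values: none (0 points).
  x = 12: rhs = 6, matching y values: none (0 points).
Total affine count: 14.
Full point count |E(F_13)| = 14 + 1 = 15.
Hasse bound: |15 − (13+1)| = |1| = 1 ≤ 2√13 ≈ 7.2111 ✓.


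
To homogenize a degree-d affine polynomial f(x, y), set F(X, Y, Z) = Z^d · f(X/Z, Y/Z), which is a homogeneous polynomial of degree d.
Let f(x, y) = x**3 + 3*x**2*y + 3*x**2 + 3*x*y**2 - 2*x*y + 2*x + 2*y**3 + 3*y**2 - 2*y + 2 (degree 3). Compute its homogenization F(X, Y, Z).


F(X, Y, Z) = X**3 + 3*X**2*Y + 3*X**2*Z + 3*X*Y**2 - 2*X*Y*Z + 2*X*Z**2 + 2*Y**3 + 3*Y**2*Z - 2*Y*Z**2 + 2*Z**3

deg(f) = 3.
Substitute x = X/Z, y = Y/Z into f, then multiply by Z^3.
  monomial 1·x^3·y^0 ↦ 1·X^3·Y^0·Z^0.
  monomial 3·x^2·y^1 ↦ 3·X^2·Y^1·Z^0.
  monomial 3·x^2·y^0 ↦ 3·X^2·Y^0·Z^1.
  monomial 3·x^1·y^2 ↦ 3·X^1·Y^2·Z^0.
  monomial -2·x^1·y^1 ↦ -2·X^1·Y^1·Z^1.
  monomial 2·x^1·y^0 ↦ 2·X^1·Y^0·Z^2.
  monomial 2·x^0·y^3 ↦ 2·X^0·Y^3·Z^0.
  monomial 3·x^0·y^2 ↦ 3·X^0·Y^2·Z^1.
  monomial -2·x^0·y^1 ↦ -2·X^0·Y^1·Z^2.
  monomial 2·x^0·y^0 ↦ 2·X^0·Y^0·Z^3.
Collecting: F(X, Y, Z) = X**3 + 3*X**2*Y + 3*X**2*Z + 3*X*Y**2 - 2*X*Y*Z + 2*X*Z**2 + 2*Y**3 + 3*Y**2*Z - 2*Y*Z**2 + 2*Z**3.


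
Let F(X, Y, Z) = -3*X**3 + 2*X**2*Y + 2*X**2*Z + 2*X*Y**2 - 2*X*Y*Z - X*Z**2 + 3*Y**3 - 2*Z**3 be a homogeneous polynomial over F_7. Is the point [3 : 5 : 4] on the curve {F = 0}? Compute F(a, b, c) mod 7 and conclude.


F(3,5,4) ≡ 2 (mod 7); P is NOT on the curve.

Evaluate F(3, 5, 4) term-by-term (mod 7).
  -3*X**3 ↦ -3·27·1·1 = -81
  2*X**2*Y ↦ 2·9·5·1 = 90
  2*X**2*Z ↦ 2·9·1·4 = 72
  2*X*Y**2 ↦ 2·3·25·1 = 150
  -2*X*Y*Z ↦ -2·3·5·4 = -120
  -X*Z**2 ↦ -1·3·1·16 = -48
  3*Y**3 ↦ 3·1·125·1 = 375
  -2*Z**3 ↦ -2·1·1·64 = -128
Sum: F(3, 5, 4) = (-81) + (90) + (72) + (150) + (-120) + (-48) + (375) + (-128) = 310.
Reducing mod 7: 310 ≡ 2 (mod 7).
Since F(a, b, c) ≡ 2 ≠ 0 (mod 7), P does NOT lie on the curve.


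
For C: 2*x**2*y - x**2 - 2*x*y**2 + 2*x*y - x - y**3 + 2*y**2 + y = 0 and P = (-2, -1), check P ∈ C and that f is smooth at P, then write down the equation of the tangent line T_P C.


Tangent line at P: 7*x - 10*y + 4 = 0.

Step 1: f(-2, -1) = 0, so P lies on C.
Step 2: partial derivatives
  f_x(x, y) = 4*x*y - 2*x - 2*y**2 + 2*y - 1, f_y(x, y) = 2*x**2 - 4*x*y + 2*x - 3*y**2 + 4*y + 1.
  f_x(P) = 7, f_y(P) = -10 (gradient nonzero, so P is smooth).
Step 3: tangent line at P: 7·(x − -2) + -10·(y − -1) = 0.
Expanding: 7*x - 10*y + 4 = 0.


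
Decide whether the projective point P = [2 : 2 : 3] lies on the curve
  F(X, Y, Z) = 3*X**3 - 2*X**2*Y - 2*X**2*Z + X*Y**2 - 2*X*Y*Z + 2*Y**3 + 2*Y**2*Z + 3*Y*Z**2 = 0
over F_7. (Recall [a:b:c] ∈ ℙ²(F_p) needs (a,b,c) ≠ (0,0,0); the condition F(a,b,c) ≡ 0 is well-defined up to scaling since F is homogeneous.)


F(2,2,3) ≡ 6 (mod 7); P is NOT on the curve.

Evaluate F(2, 2, 3) term-by-term (mod 7).
  3*X**3 ↦ 3·8·1·1 = 24
  -2*X**2*Y ↦ -2·4·2·1 = -16
  -2*X**2*Z ↦ -2·4·1·3 = -24
  X*Y**2 ↦ 1·2·4·1 = 8
  -2*X*Y*Z ↦ -2·2·2·3 = -24
  2*Y**3 ↦ 2·1·8·1 = 16
  2*Y**2*Z ↦ 2·1·4·3 = 24
  3*Y*Z**2 ↦ 3·1·2·9 = 54
Sum: F(2, 2, 3) = (24) + (-16) + (-24) + (8) + (-24) + (16) + (24) + (54) = 62.
Reducing mod 7: 62 ≡ 6 (mod 7).
Since F(a, b, c) ≡ 6 ≠ 0 (mod 7), P does NOT lie on the curve.


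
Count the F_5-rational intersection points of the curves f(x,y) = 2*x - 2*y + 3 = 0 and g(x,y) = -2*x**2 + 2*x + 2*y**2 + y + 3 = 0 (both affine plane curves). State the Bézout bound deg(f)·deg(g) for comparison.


Common zeros: {(4, 3)}; count = 1; Bézout bound = 2.

deg(f) = 1, deg(g) = 2, so Bézout bound = 2.
Scan x ∈ F_5. For each x, list the y ∈ F_5 with f(x, y) ≡ 0 and those with g(x, y) ≡ 0 (mod 5); the common zeros in that column are the intersection.
  x = 0: f ≡ 0 at y ∈ {4}; g ≡ 0 at y ∈ ∅; common: ∅.
  x = 1: f ≡ 0 at y ∈ {0}; g ≡ 0 at y ∈ ∅; common: ∅.
  x = 2: f ≡ 0 at y ∈ {1}; g ≡ 0 at y ∈ {3, 4}; common: ∅.
  x = 3: f ≡ 0 at y ∈ {2}; g ≡ 0 at y ∈ ∅; common: ∅.
  x = 4: f ≡ 0 at y ∈ {3}; g ≡ 0 at y ∈ {3, 4}; common: {3}.
Collecting: common zeros = {(4, 3)}, so the count is 1.
Comparison with the Bézout bound: 1 ≤ 2 = deg(f)·deg(g), as expected for curves with no common component (the affine F_5-count falls short of the bound because intersections may lie at infinity, over extension fields, or carry multiplicity).


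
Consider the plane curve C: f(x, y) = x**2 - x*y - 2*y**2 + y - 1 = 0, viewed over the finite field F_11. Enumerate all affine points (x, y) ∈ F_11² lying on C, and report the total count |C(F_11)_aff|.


Affine F_11-points: {(0, 8), (0, 9), (1, 0), (2, 1), (2, 4), (8, 5), (8, 8), (9, 9), (10, 0), (10, 1)}; count = 10.

For each of the 121 pairs (x, y) ∈ F_11², evaluate f(x, y) mod 11. Record the zeros.
  x = 0: [0↦10, 1↦9, 2↦4, 3↦6, 4↦4, 5↦9, 6↦10, 7↦7, 8↦0, 9↦0, 10↦7]  zeros at y ∈ {8, 9}
  x = 1: [0↦0, 1↦9, 2↦3, 3↦4, 4↦1, 5↦5, 6↦5, 7↦1, 8↦4, 9↦3, 10↦9]  zeros at y ∈ {0}
  x = 2: [0↦3, 1↦0, 2↦4, 3↦4, 4↦0, 5↦3, 6↦2, 7↦8, 8↦10, 9↦8, 10↦2]  zeros at y ∈ {1, 4}
  x = 3: [0↦8, 1↦4, 2↦7, 3↦6, 4↦1, 5↦3, 6↦1, 7↦6, 8↦7, 9↦4, 10↦8]  zeros at y ∈ ∅
  x = 4: [0↦4, 1↦10, 2↦1, 3↦10, 4↦4, 5↦5, 6↦2, 7↦6, 8↦6, 9↦2, 10↦5]  zeros at y ∈ ∅
  x = 5: [0↦2, 1↦7, 2↦8, 3↦5, 4↦9, 5↦9, 6↦5, 7↦8, 8↦7, 9↦2, 10↦4]  zeros at y ∈ ∅
  x = 6: [0↦2, 1↦6, 2↦6, 3↦2, 4↦5, 5↦4, 6↦10, 7↦1, 8↦10, 9↦4, 10↦5]  zeros at y ∈ ∅
  x = 7: [0↦4, 1↦7, 2↦6, 3↦1, 4↦3, 5↦1, 6↦6, 7↦7, 8↦4, 9↦8, 10↦8]  zeros at y ∈ ∅
  x = 8: [0↦8, 1↦10, 2↦8, 3↦2, 4↦3, 5↦0, 6↦4, 7↦4, 8↦0, 9↦3, 10↦2]  zeros at y ∈ {5, 8}
  x = 9: [0↦3, 1↦4, 2↦1, 3↦5, 4↦5, 5↦1, 6↦4, 7↦3, 8↦9, 9↦0, 10↦9]  zeros at y ∈ {9}
  x = 10: [0↦0, 1↦0, 2↦7, 3↦10, 4↦9, 5↦4, 6↦6, 7↦4, 8↦9, 9↦10, 10↦7]  zeros at y ∈ {0, 1}
Collecting zeros: affine points = {(0, 8), (0, 9), (1, 0), (2, 1), (2, 4), (8, 5), (8, 8), (9, 9), (10, 0), (10, 1)}.
Total count |C(F_11)_aff| = 10.


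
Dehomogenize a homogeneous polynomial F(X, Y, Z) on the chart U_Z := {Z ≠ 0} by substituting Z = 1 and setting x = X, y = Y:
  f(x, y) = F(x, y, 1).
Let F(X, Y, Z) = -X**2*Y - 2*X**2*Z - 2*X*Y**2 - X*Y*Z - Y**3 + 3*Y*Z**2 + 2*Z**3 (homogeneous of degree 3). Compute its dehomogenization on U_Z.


f(x, y) = -x**2*y - 2*x**2 - 2*x*y**2 - x*y - y**3 + 3*y + 2

On U_Z we set Z = 1. Each monomial c·X^i·Y^j·Z^k in F becomes c·x^i·y^j·1^k = c·x^i·y^j.
Substituting Z = 1: F(X, Y, 1) = -x**2*y - 2*x**2 - 2*x*y**2 - x*y - y**3 + 3*y + 2.
Note: deg(f) ≤ deg(F) = 3; strict inequality happens when F is divisible by Z (lost terms).


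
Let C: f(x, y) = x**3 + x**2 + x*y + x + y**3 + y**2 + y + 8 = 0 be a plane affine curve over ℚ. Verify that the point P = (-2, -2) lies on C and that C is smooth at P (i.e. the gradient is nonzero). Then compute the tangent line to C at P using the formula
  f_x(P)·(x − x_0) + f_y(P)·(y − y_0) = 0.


Tangent line at P: 7*x + 7*y + 28 = 0.

Step 1: f(-2, -2) = 0, so P lies on C.
Step 2: partial derivatives
  f_x(x, y) = 3*x**2 + 2*x + y + 1, f_y(x, y) = x + 3*y**2 + 2*y + 1.
  f_x(P) = 7, f_y(P) = 7 (gradient nonzero, so P is smooth).
Step 3: tangent line at P: 7·(x − -2) + 7·(y − -2) = 0.
Expanding: 7*x + 7*y + 28 = 0.


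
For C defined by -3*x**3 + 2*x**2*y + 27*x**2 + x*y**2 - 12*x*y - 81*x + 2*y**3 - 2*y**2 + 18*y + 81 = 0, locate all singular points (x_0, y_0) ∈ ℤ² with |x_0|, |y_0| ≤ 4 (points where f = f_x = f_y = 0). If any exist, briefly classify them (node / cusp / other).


Singular points: {(3, 0)}; classification: cusp.

Compute partial derivatives:
  f_x = -9*x**2 + 4*x*y + 54*x + y**2 - 12*y - 81.
  f_y = 2*x**2 + 2*x*y - 12*x + 6*y**2 - 4*y + 18.
Scan x_0 ∈ {−4, ..., 4}. For each x_0, f_y(x_0, y) is a polynomial in y; find its integer roots y ∈ {−4, ..., 4}, then test f_x and f at those candidates.
  x = -4: f_y(-4, y) = 6*y**2 - 12*y + 98; no integer root y with |y| ≤ 4.
  x = -3: f_y(-3, y) = 6*y**2 - 10*y + 72; no integer root y with |y| ≤ 4.
  x = -2: f_y(-2, y) = 6*y**2 - 8*y + 50; no integer root y with |y| ≤ 4.
  x = -1: f_y(-1, y) = 6*y**2 - 6*y + 32; no integer root y with |y| ≤ 4.
  x = 0: f_y(0, y) = 6*y**2 - 4*y + 18; no integer root y with |y| ≤ 4.
  x = 1: f_y(1, y) = 6*y**2 - 2*y + 8; no integer root y with |y| ≤ 4.
  x = 2: f_y(2, y) = 6*y**2 + 2; no integer root y with |y| ≤ 4.
  x = 3: f_y(3, y) = 6*y**2 + 2*y; vanishes at y ∈ {0}. (3, 0): f_x = 0, f = 0 — SINGULAR.
  x = 4: f_y(4, y) = 6*y**2 + 4*y + 2; no integer root y with |y| ≤ 4.
Only singular point on the grid: (3, 0).
Classify: substitute x = 3 + u, y = 0 + v and expand: f = -3*u**3 + 2*u**2*v + u*v**2 + 2*v**3 + v**2.
No constant or linear terms (consistent with a singular point). Quadratic part: v**2. Cubic part: -3*u**3 + 2*u**2*v + u*v**2 + 2*v**3.
The quadratic part v**2 is a perfect square, so there is a single (double) tangent line v = 0, i.e. y = 0. Restricting the cubic part to that line (v = 0) leaves -3*u**3 ≠ 0, so f is not divisible by v and the branch is v² ≈ 3*u**3 to lowest order — this is a cusp.
Classification: cusp.


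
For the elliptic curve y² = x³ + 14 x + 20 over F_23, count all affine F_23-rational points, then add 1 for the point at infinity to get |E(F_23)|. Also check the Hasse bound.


Affine points = {(1, 9), (1, 14), (4, 5), (4, 18), (5, 10), (5, 13), (7, 1), (7, 22), (8, 0), (9, 1), (9, 22), (14, 4), (14, 19), (16, 4), (16, 19), (18, 3), (18, 20)}; affine count = 17; |E(F_23)| = 18.

Discriminant check: Δ ∝ 4a³ + 27b² = 4·14³ + 27·20² = 4·2744 + 27·400 ≡ 18 (mod 23). Nonzero ⇒ E is nonsingular.
For each x ∈ F_23, compute rhs = x³ + 14·x + 20 mod 23, then count y ∈ F_23 with y² ≡ rhs.
  x = 0: rhs = 20, matching y values: none (0 points).
  x = 1: rhs = 12, matching y values: 9, 14 (2 points).
  x = 2: rhs = 10, matching y values: none (0 points).
  x = 3: rhs = 20, matching y values: none (0 points).
  x = 4: rhs = 2, matching y values: 5, 18 (2 points).
  x = 5: rhs = 8, matching y values: 10, 13 (2 points).
  x = 6: rhs = 21, matching y values: none (0 points).
  x = 7: rhs = 1, matching y values: 1, 22 (2 points).
  x = 8: rhs = 0, matching y values: 0 (1 points).
  x = 9: rhs = 1, matching y values: 1, 22 (2 points).
  x = 10: rhs = 10, matching y values: none (0 points).
  x = 11: rhs = 10, matching y values: none (0 points).
  x = 12: rhs = 7, matching y values: none (0 points).
  x = 13: rhs = 7, matching y values: none (0 points).
  x = 14: rhs = 16, matching y values: 4, 19 (2 points).
  x = 15: rhs = 17, matching y values: none (0 points).
  x = 16: rhs = 16, matching y values: 4, 19 (2 points).
  x = 17: rhs = 19, matching y values: none (0 points).
  x = 18: rhs = 9, matching y values: 3, 20 (2 points).
  x = 19: rhs = 15, matching y values: none (0 points).
  x = 20: rhs = 20, matching y values: none (0 points).
  x = 21: rhs = 7, matching y values: none (0 points).
  x = 22: rhs = 5, matching y values: none (0 points).
Total affine count: 17.
Full point count |E(F_23)| = 17 + 1 = 18.
Hasse bound: |18 − (23+1)| = |-6| = 6 ≤ 2√23 ≈ 9.5917 ✓.


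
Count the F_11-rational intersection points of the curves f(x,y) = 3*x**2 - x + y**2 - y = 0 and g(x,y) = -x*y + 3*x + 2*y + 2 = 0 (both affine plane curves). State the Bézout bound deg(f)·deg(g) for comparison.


Common zeros: ∅; count = 0; Bézout bound = 4.

deg(f) = 2, deg(g) = 2, so Bézout bound = 4.
Scan x ∈ F_11. For each x, list the y ∈ F_11 with f(x, y) ≡ 0 and those with g(x, y) ≡ 0 (mod 11); the common zeros in that column are the intersection.
  x = 0: f ≡ 0 at y ∈ {0, 1}; g ≡ 0 at y ∈ {10}; common: ∅.
  x = 1: f ≡ 0 at y ∈ {5, 7}; g ≡ 0 at y ∈ {6}; common: ∅.
  x = 2: f ≡ 0 at y ∈ {4, 8}; g ≡ 0 at y ∈ ∅; common: ∅.
  x = 3: f ≡ 0 at y ∈ {5, 7}; g ≡ 0 at y ∈ {0}; common: ∅.
  x = 4: f ≡ 0 at y ∈ {0, 1}; g ≡ 0 at y ∈ {7}; common: ∅.
  x = 5: f ≡ 0 at y ∈ ∅; g ≡ 0 at y ∈ {2}; common: ∅.
  x = 6: f ≡ 0 at y ∈ {6}; g ≡ 0 at y ∈ {5}; common: ∅.
  x = 7: f ≡ 0 at y ∈ ∅; g ≡ 0 at y ∈ {9}; common: ∅.
  x = 8: f ≡ 0 at y ∈ ∅; g ≡ 0 at y ∈ {8}; common: ∅.
  x = 9: f ≡ 0 at y ∈ {6}; g ≡ 0 at y ∈ {1}; common: ∅.
  x = 10: f ≡ 0 at y ∈ ∅; g ≡ 0 at y ∈ {4}; common: ∅.
Collecting: common zeros = ∅, so the count is 0.
Comparison with the Bézout bound: 0 ≤ 4 = deg(f)·deg(g), as expected for curves with no common component (the affine F_11-count falls short of the bound because intersections may lie at infinity, over extension fields, or carry multiplicity).


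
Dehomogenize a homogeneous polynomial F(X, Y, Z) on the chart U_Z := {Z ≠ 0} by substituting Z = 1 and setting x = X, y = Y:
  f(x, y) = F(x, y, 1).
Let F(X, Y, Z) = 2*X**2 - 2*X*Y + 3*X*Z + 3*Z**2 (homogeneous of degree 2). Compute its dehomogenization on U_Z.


f(x, y) = 2*x**2 - 2*x*y + 3*x + 3

On U_Z we set Z = 1. Each monomial c·X^i·Y^j·Z^k in F becomes c·x^i·y^j·1^k = c·x^i·y^j.
Substituting Z = 1: F(X, Y, 1) = 2*x**2 - 2*x*y + 3*x + 3.
Note: deg(f) ≤ deg(F) = 2; strict inequality happens when F is divisible by Z (lost terms).


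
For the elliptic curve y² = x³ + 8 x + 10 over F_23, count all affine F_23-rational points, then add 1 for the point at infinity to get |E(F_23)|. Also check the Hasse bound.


Affine points = {(7, 8), (7, 15), (9, 11), (9, 12), (10, 3), (10, 20), (11, 7), (11, 16), (15, 3), (15, 20), (16, 5), (16, 18), (18, 11), (18, 12), (19, 11), (19, 12), (21, 3), (21, 20), (22, 1), (22, 22)}; affine count = 20; |E(F_23)| = 21.

Discriminant check: Δ ∝ 4a³ + 27b² = 4·8³ + 27·10² = 4·512 + 27·100 ≡ 10 (mod 23). Nonzero ⇒ E is nonsingular.
For each x ∈ F_23, compute rhs = x³ + 8·x + 10 mod 23, then count y ∈ F_23 with y² ≡ rhs.
  x = 0: rhs = 10, matching y values: none (0 points).
  x = 1: rhs = 19, matching y values: none (0 points).
  x = 2: rhs = 11, matching y values: none (0 points).
  x = 3: rhs = 15, matching y values: none (0 points).
  x = 4: rhs = 14, matching y values: none (0 points).
  x = 5: rhs = 14, matching y values: none (0 points).
  x = 6: rhs = 21, matching y values: none (0 points).
  x = 7: rhs = 18, matching y values: 8, 15 (2 points).
  x = 8: rhs = 11, matching y values: none (0 points).
  x = 9: rhs = 6, matching y values: 11, 12 (2 points).
  x = 10: rhs = 9, matching y values: 3, 20 (2 points).
  x = 11: rhs = 3, matching y values: 7, 16 (2 points).
  x = 12: rhs = 17, matching y values: none (0 points).
  x = 13: rhs = 11, matching y values: none (0 points).
  x = 14: rhs = 14, matching y values: none (0 points).
  x = 15: rhs = 9, matching y values: 3, 20 (2 points).
  x = 16: rhs = 2, matching y values: 5, 18 (2 points).
  x = 17: rhs = 22, matching y values: none (0 points).
  x = 18: rhs = 6, matching y values: 11, 12 (2 points).
  x = 19: rhs = 6, matching y values: 11, 12 (2 points).
  x = 20: rhs = 5, matching y values: none (0 points).
  x = 21: rhs = 9, matching y values: 3, 20 (2 points).
  x = 22: rhs = 1, matching y values: 1, 22 (2 points).
Total affine count: 20.
Full point count |E(F_23)| = 20 + 1 = 21.
Hasse bound: |21 − (23+1)| = |-3| = 3 ≤ 2√23 ≈ 9.5917 ✓.


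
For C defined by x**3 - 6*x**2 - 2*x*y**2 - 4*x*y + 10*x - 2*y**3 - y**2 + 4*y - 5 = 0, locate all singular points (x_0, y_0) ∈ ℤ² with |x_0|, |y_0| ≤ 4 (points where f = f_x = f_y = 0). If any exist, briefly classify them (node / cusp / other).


Singular points: {(2, -1)}; classification: cusp.

Compute partial derivatives:
  f_x = 3*x**2 - 12*x - 2*y**2 - 4*y + 10.
  f_y = -4*x*y - 4*x - 6*y**2 - 2*y + 4.
Scan x_0 ∈ {−4, ..., 4}. For each x_0, f_y(x_0, y) is a polynomial in y; find its integer roots y ∈ {−4, ..., 4}, then test f_x and f at those candidates.
  x = -4: f_y(-4, y) = -6*y**2 + 14*y + 20; vanishes at y ∈ {-1}. (-4, -1): f_x = 108 ≠ 0.
  x = -3: f_y(-3, y) = -6*y**2 + 10*y + 16; vanishes at y ∈ {-1}. (-3, -1): f_x = 75 ≠ 0.
  x = -2: f_y(-2, y) = -6*y**2 + 6*y + 12; vanishes at y ∈ {-1, 2}. (-2, -1): f_x = 48 ≠ 0; (-2, 2): f_x = 30 ≠ 0.
  x = -1: f_y(-1, y) = -6*y**2 + 2*y + 8; vanishes at y ∈ {-1}. (-1, -1): f_x = 27 ≠ 0.
  x = 0: f_y(0, y) = -6*y**2 - 2*y + 4; vanishes at y ∈ {-1}. (0, -1): f_x = 12 ≠ 0.
  x = 1: f_y(1, y) = -6*y**2 - 6*y; vanishes at y ∈ {-1, 0}. (1, -1): f_x = 3 ≠ 0; (1, 0): f_x = 1 ≠ 0.
  x = 2: f_y(2, y) = -6*y**2 - 10*y - 4; vanishes at y ∈ {-1}. (2, -1): f_x = 0, f = 0 — SINGULAR.
  x = 3: f_y(3, y) = -6*y**2 - 14*y - 8; vanishes at y ∈ {-1}. (3, -1): f_x = 3 ≠ 0.
  x = 4: f_y(4, y) = -6*y**2 - 18*y - 12; vanishes at y ∈ {-2, -1}. (4, -2): f_x = 10 ≠ 0; (4, -1): f_x = 12 ≠ 0.
Only singular point on the grid: (2, -1).
Classify: substitute x = 2 + u, y = -1 + v and expand: f = u**3 - 2*u*v**2 - 2*v**3 + v**2.
No constant or linear terms (consistent with a singular point). Quadratic part: v**2. Cubic part: u**3 - 2*u*v**2 - 2*v**3.
The quadratic part v**2 is a perfect square, so there is a single (double) tangent line v = 0, i.e. y = -1. Restricting the cubic part to that line (v = 0) leaves u**3 ≠ 0, so f is not divisible by v and the branch is v² ≈ -u**3 to lowest order — this is a cusp.
Classification: cusp.


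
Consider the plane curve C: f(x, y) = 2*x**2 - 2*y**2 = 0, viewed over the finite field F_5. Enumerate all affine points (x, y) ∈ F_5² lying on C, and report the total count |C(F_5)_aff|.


Affine F_5-points: {(0, 0), (1, 1), (1, 4), (2, 2), (2, 3), (3, 2), (3, 3), (4, 1), (4, 4)}; count = 9.

For each of the 25 pairs (x, y) ∈ F_5², evaluate f(x, y) mod 5. Record the zeros.
  x = 0: [0↦0, 1↦3, 2↦2, 3↦2, 4↦3]  zeros at y ∈ {0}
  x = 1: [0↦2, 1↦0, 2↦4, 3↦4, 4↦0]  zeros at y ∈ {1, 4}
  x = 2: [0↦3, 1↦1, 2↦0, 3↦0, 4↦1]  zeros at y ∈ {2, 3}
  x = 3: [0↦3, 1↦1, 2↦0, 3↦0, 4↦1]  zeros at y ∈ {2, 3}
  x = 4: [0↦2, 1↦0, 2↦4, 3↦4, 4↦0]  zeros at y ∈ {1, 4}
Collecting zeros: affine points = {(0, 0), (1, 1), (1, 4), (2, 2), (2, 3), (3, 2), (3, 3), (4, 1), (4, 4)}.
Total count |C(F_5)_aff| = 9.


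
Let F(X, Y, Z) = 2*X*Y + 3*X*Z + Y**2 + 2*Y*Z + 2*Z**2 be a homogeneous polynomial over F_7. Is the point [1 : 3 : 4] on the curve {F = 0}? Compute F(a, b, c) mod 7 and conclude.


F(1,3,4) ≡ 6 (mod 7); P is NOT on the curve.

Evaluate F(1, 3, 4) term-by-term (mod 7).
  2*X*Y ↦ 2·1·3·1 = 6
  3*X*Z ↦ 3·1·1·4 = 12
  Y**2 ↦ 1·1·9·1 = 9
  2*Y*Z ↦ 2·1·3·4 = 24
  2*Z**2 ↦ 2·1·1·16 = 32
Sum: F(1, 3, 4) = (6) + (12) + (9) + (24) + (32) = 83.
Reducing mod 7: 83 ≡ 6 (mod 7).
Since F(a, b, c) ≡ 6 ≠ 0 (mod 7), P does NOT lie on the curve.


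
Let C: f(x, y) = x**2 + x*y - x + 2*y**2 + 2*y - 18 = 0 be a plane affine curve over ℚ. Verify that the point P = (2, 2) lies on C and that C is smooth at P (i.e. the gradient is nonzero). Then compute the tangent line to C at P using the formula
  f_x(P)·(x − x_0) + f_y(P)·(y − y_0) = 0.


Tangent line at P: 5*x + 12*y - 34 = 0.

Step 1: f(2, 2) = 0, so P lies on C.
Step 2: partial derivatives
  f_x(x, y) = 2*x + y - 1, f_y(x, y) = x + 4*y + 2.
  f_x(P) = 5, f_y(P) = 12 (gradient nonzero, so P is smooth).
Step 3: tangent line at P: 5·(x − 2) + 12·(y − 2) = 0.
Expanding: 5*x + 12*y - 34 = 0.


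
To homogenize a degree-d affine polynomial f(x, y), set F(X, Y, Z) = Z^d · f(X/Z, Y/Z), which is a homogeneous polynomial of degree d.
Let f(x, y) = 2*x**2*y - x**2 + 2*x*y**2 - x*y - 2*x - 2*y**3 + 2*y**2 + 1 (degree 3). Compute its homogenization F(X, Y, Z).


F(X, Y, Z) = 2*X**2*Y - X**2*Z + 2*X*Y**2 - X*Y*Z - 2*X*Z**2 - 2*Y**3 + 2*Y**2*Z + Z**3

deg(f) = 3.
Substitute x = X/Z, y = Y/Z into f, then multiply by Z^3.
  monomial 2·x^2·y^1 ↦ 2·X^2·Y^1·Z^0.
  monomial -1·x^2·y^0 ↦ -1·X^2·Y^0·Z^1.
  monomial 2·x^1·y^2 ↦ 2·X^1·Y^2·Z^0.
  monomial -1·x^1·y^1 ↦ -1·X^1·Y^1·Z^1.
  monomial -2·x^1·y^0 ↦ -2·X^1·Y^0·Z^2.
  monomial -2·x^0·y^3 ↦ -2·X^0·Y^3·Z^0.
  monomial 2·x^0·y^2 ↦ 2·X^0·Y^2·Z^1.
  monomial 1·x^0·y^0 ↦ 1·X^0·Y^0·Z^3.
Collecting: F(X, Y, Z) = 2*X**2*Y - X**2*Z + 2*X*Y**2 - X*Y*Z - 2*X*Z**2 - 2*Y**3 + 2*Y**2*Z + Z**3.


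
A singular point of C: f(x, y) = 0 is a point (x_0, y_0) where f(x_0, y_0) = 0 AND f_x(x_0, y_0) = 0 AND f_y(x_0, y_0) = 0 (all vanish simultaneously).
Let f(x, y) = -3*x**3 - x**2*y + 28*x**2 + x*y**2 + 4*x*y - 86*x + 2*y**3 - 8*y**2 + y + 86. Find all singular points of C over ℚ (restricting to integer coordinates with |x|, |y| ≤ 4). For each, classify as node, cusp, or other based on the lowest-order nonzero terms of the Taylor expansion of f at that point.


Singular points: {(3, 1)}; classification: cusp.

Compute partial derivatives:
  f_x = -9*x**2 - 2*x*y + 56*x + y**2 + 4*y - 86.
  f_y = -x**2 + 2*x*y + 4*x + 6*y**2 - 16*y + 1.
Scan x_0 ∈ {−4, ..., 4}. For each x_0, f_y(x_0, y) is a polynomial in y; find its integer roots y ∈ {−4, ..., 4}, then test f_x and f at those candidates.
  x = -4: f_y(-4, y) = 6*y**2 - 24*y - 31; no integer root y with |y| ≤ 4.
  x = -3: f_y(-3, y) = 6*y**2 - 22*y - 20; no integer root y with |y| ≤ 4.
  x = -2: f_y(-2, y) = 6*y**2 - 20*y - 11; no integer root y with |y| ≤ 4.
  x = -1: f_y(-1, y) = 6*y**2 - 18*y - 4; no integer root y with |y| ≤ 4.
  x = 0: f_y(0, y) = 6*y**2 - 16*y + 1; no integer root y with |y| ≤ 4.
  x = 1: f_y(1, y) = 6*y**2 - 14*y + 4; vanishes at y ∈ {2}. (1, 2): f_x = -31 ≠ 0.
  x = 2: f_y(2, y) = 6*y**2 - 12*y + 5; no integer root y with |y| ≤ 4.
  x = 3: f_y(3, y) = 6*y**2 - 10*y + 4; vanishes at y ∈ {1}. (3, 1): f_x = 0, f = 0 — SINGULAR.
  x = 4: f_y(4, y) = 6*y**2 - 8*y + 1; no integer root y with |y| ≤ 4.
Only singular point on the grid: (3, 1).
Classify: substitute x = 3 + u, y = 1 + v and expand: f = -3*u**3 - u**2*v + u*v**2 + 2*v**3 + v**2.
No constant or linear terms (consistent with a singular point). Quadratic part: v**2. Cubic part: -3*u**3 - u**2*v + u*v**2 + 2*v**3.
The quadratic part v**2 is a perfect square, so there is a single (double) tangent line v = 0, i.e. y = 1. Restricting the cubic part to that line (v = 0) leaves -3*u**3 ≠ 0, so f is not divisible by v and the branch is v² ≈ 3*u**3 to lowest order — this is a cusp.
Classification: cusp.


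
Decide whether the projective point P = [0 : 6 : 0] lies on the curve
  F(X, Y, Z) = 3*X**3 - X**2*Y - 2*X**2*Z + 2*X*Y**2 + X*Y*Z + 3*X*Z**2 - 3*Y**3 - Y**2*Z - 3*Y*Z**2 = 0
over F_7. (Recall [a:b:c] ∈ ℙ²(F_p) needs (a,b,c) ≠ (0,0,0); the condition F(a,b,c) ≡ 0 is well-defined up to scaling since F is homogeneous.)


F(0,6,0) ≡ 3 (mod 7); P is NOT on the curve.

Evaluate F(0, 6, 0) term-by-term (mod 7).
  3*X**3 ↦ 3·0·1·1 = 0
  -X**2*Y ↦ -1·0·6·1 = 0
  -2*X**2*Z ↦ -2·0·1·0 = 0
  2*X*Y**2 ↦ 2·0·36·1 = 0
  X*Y*Z ↦ 1·0·6·0 = 0
  3*X*Z**2 ↦ 3·0·1·0 = 0
  -3*Y**3 ↦ -3·1·216·1 = -648
  -Y**2*Z ↦ -1·1·36·0 = 0
  -3*Y*Z**2 ↦ -3·1·6·0 = 0
Sum: F(0, 6, 0) = (0) + (0) + (0) + (0) + (0) + (0) + (-648) + (0) + (0) = -648.
Reducing mod 7: -648 ≡ 3 (mod 7).
Since F(a, b, c) ≡ 3 ≠ 0 (mod 7), P does NOT lie on the curve.


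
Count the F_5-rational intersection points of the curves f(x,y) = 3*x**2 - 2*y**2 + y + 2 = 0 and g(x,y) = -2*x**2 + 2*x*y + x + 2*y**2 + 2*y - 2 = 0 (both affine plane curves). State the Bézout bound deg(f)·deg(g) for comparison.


Common zeros: {(4, 0)}; count = 1; Bézout bound = 4.

deg(f) = 2, deg(g) = 2, so Bézout bound = 4.
Scan x ∈ F_5. For each x, list the y ∈ F_5 with f(x, y) ≡ 0 and those with g(x, y) ≡ 0 (mod 5); the common zeros in that column are the intersection.
  x = 0: f ≡ 0 at y ∈ ∅; g ≡ 0 at y ∈ {2}; common: ∅.
  x = 1: f ≡ 0 at y ∈ {0, 3}; g ≡ 0 at y ∈ {4}; common: ∅.
  x = 2: f ≡ 0 at y ∈ ∅; g ≡ 0 at y ∈ {1}; common: ∅.
  x = 3: f ≡ 0 at y ∈ ∅; g ≡ 0 at y ∈ {3}; common: ∅.
  x = 4: f ≡ 0 at y ∈ {0, 3}; g ≡ 0 at y ∈ {0}; common: {0}.
Collecting: common zeros = {(4, 0)}, so the count is 1.
Comparison with the Bézout bound: 1 ≤ 4 = deg(f)·deg(g), as expected for curves with no common component (the affine F_5-count falls short of the bound because intersections may lie at infinity, over extension fields, or carry multiplicity).


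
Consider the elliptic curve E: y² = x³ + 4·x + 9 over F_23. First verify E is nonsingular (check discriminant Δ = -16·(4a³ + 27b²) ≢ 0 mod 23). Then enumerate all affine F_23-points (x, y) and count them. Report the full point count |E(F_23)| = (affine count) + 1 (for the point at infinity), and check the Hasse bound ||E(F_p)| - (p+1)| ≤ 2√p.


Affine points = {(0, 3), (0, 20), (2, 5), (2, 18), (3, 5), (3, 18), (5, 4), (5, 19), (7, 9), (7, 14), (8, 1), (8, 22), (11, 2), (11, 21), (13, 2), (13, 21), (14, 7), (14, 16), (16, 11), (16, 12), (18, 5), (18, 18), (20, 4), (20, 19), (21, 4), (21, 19), (22, 2), (22, 21)}; affine count = 28; |E(F_23)| = 29.

Discriminant check: Δ ∝ 4a³ + 27b² = 4·4³ + 27·9² = 4·64 + 27·81 ≡ 5 (mod 23). Nonzero ⇒ E is nonsingular.
For each x ∈ F_23, compute rhs = x³ + 4·x + 9 mod 23, then count y ∈ F_23 with y² ≡ rhs.
  x = 0: rhs = 9, matching y values: 3, 20 (2 points).
  x = 1: rhs = 14, matching y values: none (0 points).
  x = 2: rhs = 2, matching y values: 5, 18 (2 points).
  x = 3: rhs = 2, matching y values: 5, 18 (2 points).
  x = 4: rhs = 20, matching y values: none (0 points).
  x = 5: rhs = 16, matching y values: 4, 19 (2 points).
  x = 6: rhs = 19, matching y values: none (0 points).
  x = 7: rhs = 12, matching y values: 9, 14 (2 points).
  x = 8: rhs = 1, matching y values: 1, 22 (2 points).
  x = 9: rhs = 15, matching y values: none (0 points).
  x = 10: rhs = 14, matching y values: none (0 points).
  x = 11: rhs = 4, matching y values: 2, 21 (2 points).
  x = 12: rhs = 14, matching y values: none (0 points).
  x = 13: rhs = 4, matching y values: 2, 21 (2 points).
  x = 14: rhs = 3, matching y values: 7, 16 (2 points).
  x = 15: rhs = 17, matching y values: none (0 points).
  x = 16: rhs = 6, matching y values: 11, 12 (2 points).
  x = 17: rhs = 22, matching y values: none (0 points).
  x = 18: rhs = 2, matching y values: 5, 18 (2 points).
  x = 19: rhs = 21, matching y values: none (0 points).
  x = 20: rhs = 16, matching y values: 4, 19 (2 points).
  x = 21: rhs = 16, matching y values: 4, 19 (2 points).
  x = 22: rhs = 4, matching y values: 2, 21 (2 points).
Total affine count: 28.
Full point count |E(F_23)| = 28 + 1 = 29.
Hasse bound: |29 − (23+1)| = |5| = 5 ≤ 2√23 ≈ 9.5917 ✓.
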